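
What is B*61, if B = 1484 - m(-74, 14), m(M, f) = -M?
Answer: 86010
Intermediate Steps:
B = 1410 (B = 1484 - (-1)*(-74) = 1484 - 1*74 = 1484 - 74 = 1410)
B*61 = 1410*61 = 86010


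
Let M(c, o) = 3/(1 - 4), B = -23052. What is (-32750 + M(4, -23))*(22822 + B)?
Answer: 7532730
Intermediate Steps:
M(c, o) = -1 (M(c, o) = 3/(-3) = -1/3*3 = -1)
(-32750 + M(4, -23))*(22822 + B) = (-32750 - 1)*(22822 - 23052) = -32751*(-230) = 7532730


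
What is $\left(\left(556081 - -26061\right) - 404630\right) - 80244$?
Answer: $97268$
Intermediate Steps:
$\left(\left(556081 - -26061\right) - 404630\right) - 80244 = \left(\left(556081 + \left(-12229 + 38290\right)\right) - 404630\right) - 80244 = \left(\left(556081 + 26061\right) - 404630\right) - 80244 = \left(582142 - 404630\right) - 80244 = 177512 - 80244 = 97268$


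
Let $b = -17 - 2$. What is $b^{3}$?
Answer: $-6859$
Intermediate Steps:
$b = -19$ ($b = -17 - 2 = -19$)
$b^{3} = \left(-19\right)^{3} = -6859$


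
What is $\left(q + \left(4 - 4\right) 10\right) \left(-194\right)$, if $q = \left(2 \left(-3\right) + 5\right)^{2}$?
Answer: $-194$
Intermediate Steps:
$q = 1$ ($q = \left(-6 + 5\right)^{2} = \left(-1\right)^{2} = 1$)
$\left(q + \left(4 - 4\right) 10\right) \left(-194\right) = \left(1 + \left(4 - 4\right) 10\right) \left(-194\right) = \left(1 + 0 \cdot 10\right) \left(-194\right) = \left(1 + 0\right) \left(-194\right) = 1 \left(-194\right) = -194$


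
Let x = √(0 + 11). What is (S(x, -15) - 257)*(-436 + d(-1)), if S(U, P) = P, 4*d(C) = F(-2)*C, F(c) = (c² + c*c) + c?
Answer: 119000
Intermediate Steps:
F(c) = c + 2*c² (F(c) = (c² + c²) + c = 2*c² + c = c + 2*c²)
x = √11 ≈ 3.3166
d(C) = 3*C/2 (d(C) = ((-2*(1 + 2*(-2)))*C)/4 = ((-2*(1 - 4))*C)/4 = ((-2*(-3))*C)/4 = (6*C)/4 = 3*C/2)
(S(x, -15) - 257)*(-436 + d(-1)) = (-15 - 257)*(-436 + (3/2)*(-1)) = -272*(-436 - 3/2) = -272*(-875/2) = 119000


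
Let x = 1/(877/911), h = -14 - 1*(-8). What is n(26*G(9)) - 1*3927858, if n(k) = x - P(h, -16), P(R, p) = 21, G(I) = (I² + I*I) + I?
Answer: -3444748972/877 ≈ -3.9279e+6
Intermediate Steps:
h = -6 (h = -14 + 8 = -6)
G(I) = I + 2*I² (G(I) = (I² + I²) + I = 2*I² + I = I + 2*I²)
x = 911/877 (x = 1/(877*(1/911)) = 1/(877/911) = 911/877 ≈ 1.0388)
n(k) = -17506/877 (n(k) = 911/877 - 1*21 = 911/877 - 21 = -17506/877)
n(26*G(9)) - 1*3927858 = -17506/877 - 1*3927858 = -17506/877 - 3927858 = -3444748972/877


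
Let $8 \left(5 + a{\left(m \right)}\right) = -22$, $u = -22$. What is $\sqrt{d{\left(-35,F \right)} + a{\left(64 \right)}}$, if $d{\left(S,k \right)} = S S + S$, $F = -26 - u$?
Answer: $\frac{\sqrt{4729}}{2} \approx 34.384$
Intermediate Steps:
$a{\left(m \right)} = - \frac{31}{4}$ ($a{\left(m \right)} = -5 + \frac{1}{8} \left(-22\right) = -5 - \frac{11}{4} = - \frac{31}{4}$)
$F = -4$ ($F = -26 - -22 = -26 + 22 = -4$)
$d{\left(S,k \right)} = S + S^{2}$ ($d{\left(S,k \right)} = S^{2} + S = S + S^{2}$)
$\sqrt{d{\left(-35,F \right)} + a{\left(64 \right)}} = \sqrt{- 35 \left(1 - 35\right) - \frac{31}{4}} = \sqrt{\left(-35\right) \left(-34\right) - \frac{31}{4}} = \sqrt{1190 - \frac{31}{4}} = \sqrt{\frac{4729}{4}} = \frac{\sqrt{4729}}{2}$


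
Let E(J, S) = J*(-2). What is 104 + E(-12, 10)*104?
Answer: 2600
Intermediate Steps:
E(J, S) = -2*J
104 + E(-12, 10)*104 = 104 - 2*(-12)*104 = 104 + 24*104 = 104 + 2496 = 2600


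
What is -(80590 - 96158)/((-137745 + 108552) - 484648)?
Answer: -15568/513841 ≈ -0.030297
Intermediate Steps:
-(80590 - 96158)/((-137745 + 108552) - 484648) = -(-15568)/(-29193 - 484648) = -(-15568)/(-513841) = -(-15568)*(-1)/513841 = -1*15568/513841 = -15568/513841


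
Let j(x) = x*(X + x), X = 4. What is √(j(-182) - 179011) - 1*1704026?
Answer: -1704026 + I*√146615 ≈ -1.704e+6 + 382.9*I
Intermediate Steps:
j(x) = x*(4 + x)
√(j(-182) - 179011) - 1*1704026 = √(-182*(4 - 182) - 179011) - 1*1704026 = √(-182*(-178) - 179011) - 1704026 = √(32396 - 179011) - 1704026 = √(-146615) - 1704026 = I*√146615 - 1704026 = -1704026 + I*√146615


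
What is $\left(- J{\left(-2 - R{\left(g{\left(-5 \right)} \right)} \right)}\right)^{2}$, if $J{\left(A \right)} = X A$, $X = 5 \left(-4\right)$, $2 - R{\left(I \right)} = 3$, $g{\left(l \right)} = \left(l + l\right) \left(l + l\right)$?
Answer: $400$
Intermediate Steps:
$g{\left(l \right)} = 4 l^{2}$ ($g{\left(l \right)} = 2 l 2 l = 4 l^{2}$)
$R{\left(I \right)} = -1$ ($R{\left(I \right)} = 2 - 3 = -1$)
$X = -20$
$J{\left(A \right)} = - 20 A$
$\left(- J{\left(-2 - R{\left(g{\left(-5 \right)} \right)} \right)}\right)^{2} = \left(- \left(-20\right) \left(-2 - -1\right)\right)^{2} = \left(- \left(-20\right) \left(-2 + 1\right)\right)^{2} = \left(- \left(-20\right) \left(-1\right)\right)^{2} = \left(\left(-1\right) 20\right)^{2} = \left(-20\right)^{2} = 400$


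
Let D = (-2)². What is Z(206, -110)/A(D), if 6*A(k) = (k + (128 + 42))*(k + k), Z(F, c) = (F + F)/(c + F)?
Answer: 103/5568 ≈ 0.018499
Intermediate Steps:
D = 4
Z(F, c) = 2*F/(F + c) (Z(F, c) = (2*F)/(F + c) = 2*F/(F + c))
A(k) = k*(170 + k)/3 (A(k) = ((k + (128 + 42))*(k + k))/6 = ((k + 170)*(2*k))/6 = ((170 + k)*(2*k))/6 = (2*k*(170 + k))/6 = k*(170 + k)/3)
Z(206, -110)/A(D) = (2*206/(206 - 110))/(((⅓)*4*(170 + 4))) = (2*206/96)/(((⅓)*4*174)) = (2*206*(1/96))/232 = (103/24)*(1/232) = 103/5568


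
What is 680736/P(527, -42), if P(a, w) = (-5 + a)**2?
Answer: 56728/22707 ≈ 2.4983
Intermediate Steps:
680736/P(527, -42) = 680736/((-5 + 527)**2) = 680736/(522**2) = 680736/272484 = 680736*(1/272484) = 56728/22707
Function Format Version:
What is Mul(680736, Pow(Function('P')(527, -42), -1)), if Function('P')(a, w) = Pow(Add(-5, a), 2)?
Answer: Rational(56728, 22707) ≈ 2.4983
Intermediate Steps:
Mul(680736, Pow(Function('P')(527, -42), -1)) = Mul(680736, Pow(Pow(Add(-5, 527), 2), -1)) = Mul(680736, Pow(Pow(522, 2), -1)) = Mul(680736, Pow(272484, -1)) = Mul(680736, Rational(1, 272484)) = Rational(56728, 22707)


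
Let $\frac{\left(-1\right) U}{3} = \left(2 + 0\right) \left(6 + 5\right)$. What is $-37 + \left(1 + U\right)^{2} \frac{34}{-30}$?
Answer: $- \frac{14476}{3} \approx -4825.3$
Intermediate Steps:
$U = -66$ ($U = - 3 \left(2 + 0\right) \left(6 + 5\right) = - 3 \cdot 2 \cdot 11 = \left(-3\right) 22 = -66$)
$-37 + \left(1 + U\right)^{2} \frac{34}{-30} = -37 + \left(1 - 66\right)^{2} \frac{34}{-30} = -37 + \left(-65\right)^{2} \cdot 34 \left(- \frac{1}{30}\right) = -37 + 4225 \left(- \frac{17}{15}\right) = -37 - \frac{14365}{3} = - \frac{14476}{3}$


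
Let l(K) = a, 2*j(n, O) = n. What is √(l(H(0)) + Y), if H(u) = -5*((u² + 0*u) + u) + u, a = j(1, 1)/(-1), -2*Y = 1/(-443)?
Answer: I*√97903/443 ≈ 0.70631*I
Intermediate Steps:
j(n, O) = n/2
Y = 1/886 (Y = -½/(-443) = -½*(-1/443) = 1/886 ≈ 0.0011287)
a = -½ (a = ((½)*1)/(-1) = (½)*(-1) = -½ ≈ -0.50000)
H(u) = -5*u² - 4*u (H(u) = -5*((u² + 0) + u) + u = -5*(u² + u) + u = -5*(u + u²) + u = (-5*u - 5*u²) + u = -5*u² - 4*u)
l(K) = -½
√(l(H(0)) + Y) = √(-½ + 1/886) = √(-221/443) = I*√97903/443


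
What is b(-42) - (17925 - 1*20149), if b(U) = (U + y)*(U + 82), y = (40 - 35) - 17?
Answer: 64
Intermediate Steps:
y = -12 (y = 5 - 17 = -12)
b(U) = (-12 + U)*(82 + U) (b(U) = (U - 12)*(U + 82) = (-12 + U)*(82 + U))
b(-42) - (17925 - 1*20149) = (-984 + (-42)**2 + 70*(-42)) - (17925 - 1*20149) = (-984 + 1764 - 2940) - (17925 - 20149) = -2160 - 1*(-2224) = -2160 + 2224 = 64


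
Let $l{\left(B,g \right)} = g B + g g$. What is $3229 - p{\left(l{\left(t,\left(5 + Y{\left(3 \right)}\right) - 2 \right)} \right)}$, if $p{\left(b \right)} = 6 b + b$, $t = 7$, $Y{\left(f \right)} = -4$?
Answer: $3271$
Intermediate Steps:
$l{\left(B,g \right)} = g^{2} + B g$ ($l{\left(B,g \right)} = B g + g^{2} = g^{2} + B g$)
$p{\left(b \right)} = 7 b$
$3229 - p{\left(l{\left(t,\left(5 + Y{\left(3 \right)}\right) - 2 \right)} \right)} = 3229 - 7 \left(\left(5 - 4\right) - 2\right) \left(7 + \left(\left(5 - 4\right) - 2\right)\right) = 3229 - 7 \left(1 - 2\right) \left(7 + \left(1 - 2\right)\right) = 3229 - 7 \left(- (7 - 1)\right) = 3229 - 7 \left(\left(-1\right) 6\right) = 3229 - 7 \left(-6\right) = 3229 - -42 = 3229 + 42 = 3271$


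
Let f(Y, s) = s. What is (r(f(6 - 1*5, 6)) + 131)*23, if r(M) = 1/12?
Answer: 36179/12 ≈ 3014.9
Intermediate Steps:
r(M) = 1/12
(r(f(6 - 1*5, 6)) + 131)*23 = (1/12 + 131)*23 = (1573/12)*23 = 36179/12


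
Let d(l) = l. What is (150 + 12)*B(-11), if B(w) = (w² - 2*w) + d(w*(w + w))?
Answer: 62370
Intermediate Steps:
B(w) = -2*w + 3*w² (B(w) = (w² - 2*w) + w*(w + w) = (w² - 2*w) + w*(2*w) = (w² - 2*w) + 2*w² = -2*w + 3*w²)
(150 + 12)*B(-11) = (150 + 12)*(-11*(-2 + 3*(-11))) = 162*(-11*(-2 - 33)) = 162*(-11*(-35)) = 162*385 = 62370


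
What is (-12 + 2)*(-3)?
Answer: 30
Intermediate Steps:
(-12 + 2)*(-3) = -10*(-3) = 30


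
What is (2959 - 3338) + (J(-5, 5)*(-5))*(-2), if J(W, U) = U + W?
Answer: -379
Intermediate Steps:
(2959 - 3338) + (J(-5, 5)*(-5))*(-2) = (2959 - 3338) + ((5 - 5)*(-5))*(-2) = -379 + (0*(-5))*(-2) = -379 + 0*(-2) = -379 + 0 = -379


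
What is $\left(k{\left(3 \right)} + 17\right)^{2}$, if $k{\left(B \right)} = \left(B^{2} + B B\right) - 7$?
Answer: $784$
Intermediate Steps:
$k{\left(B \right)} = -7 + 2 B^{2}$ ($k{\left(B \right)} = \left(B^{2} + B^{2}\right) - 7 = 2 B^{2} - 7 = -7 + 2 B^{2}$)
$\left(k{\left(3 \right)} + 17\right)^{2} = \left(\left(-7 + 2 \cdot 3^{2}\right) + 17\right)^{2} = \left(\left(-7 + 2 \cdot 9\right) + 17\right)^{2} = \left(\left(-7 + 18\right) + 17\right)^{2} = \left(11 + 17\right)^{2} = 28^{2} = 784$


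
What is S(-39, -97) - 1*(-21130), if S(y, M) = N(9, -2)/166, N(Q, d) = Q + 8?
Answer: 3507597/166 ≈ 21130.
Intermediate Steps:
N(Q, d) = 8 + Q
S(y, M) = 17/166 (S(y, M) = (8 + 9)/166 = 17*(1/166) = 17/166)
S(-39, -97) - 1*(-21130) = 17/166 - 1*(-21130) = 17/166 + 21130 = 3507597/166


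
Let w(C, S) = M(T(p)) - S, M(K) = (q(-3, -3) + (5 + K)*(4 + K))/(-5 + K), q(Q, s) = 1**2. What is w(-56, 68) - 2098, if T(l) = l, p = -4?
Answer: -19495/9 ≈ -2166.1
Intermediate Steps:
q(Q, s) = 1
M(K) = (1 + (4 + K)*(5 + K))/(-5 + K) (M(K) = (1 + (5 + K)*(4 + K))/(-5 + K) = (1 + (4 + K)*(5 + K))/(-5 + K))
w(C, S) = -1/9 - S (w(C, S) = (21 + (-4)**2 + 9*(-4))/(-5 - 4) - S = (21 + 16 - 36)/(-9) - S = -1/9*1 - S = -1/9 - S)
w(-56, 68) - 2098 = (-1/9 - 1*68) - 2098 = (-1/9 - 68) - 2098 = -613/9 - 2098 = -19495/9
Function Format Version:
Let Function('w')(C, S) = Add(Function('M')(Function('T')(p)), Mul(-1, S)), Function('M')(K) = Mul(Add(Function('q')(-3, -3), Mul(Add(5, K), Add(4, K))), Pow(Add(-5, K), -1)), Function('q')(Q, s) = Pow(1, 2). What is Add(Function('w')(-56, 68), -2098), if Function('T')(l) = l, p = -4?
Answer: Rational(-19495, 9) ≈ -2166.1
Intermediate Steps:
Function('q')(Q, s) = 1
Function('M')(K) = Mul(Pow(Add(-5, K), -1), Add(1, Mul(Add(4, K), Add(5, K)))) (Function('M')(K) = Mul(Add(1, Mul(Add(5, K), Add(4, K))), Pow(Add(-5, K), -1)) = Mul(Add(1, Mul(Add(4, K), Add(5, K))), Pow(Add(-5, K), -1)) = Mul(Pow(Add(-5, K), -1), Add(1, Mul(Add(4, K), Add(5, K)))))
Function('w')(C, S) = Add(Rational(-1, 9), Mul(-1, S)) (Function('w')(C, S) = Add(Mul(Pow(Add(-5, -4), -1), Add(21, Pow(-4, 2), Mul(9, -4))), Mul(-1, S)) = Add(Mul(Pow(-9, -1), Add(21, 16, -36)), Mul(-1, S)) = Add(Mul(Rational(-1, 9), 1), Mul(-1, S)) = Add(Rational(-1, 9), Mul(-1, S)))
Add(Function('w')(-56, 68), -2098) = Add(Add(Rational(-1, 9), Mul(-1, 68)), -2098) = Add(Add(Rational(-1, 9), -68), -2098) = Add(Rational(-613, 9), -2098) = Rational(-19495, 9)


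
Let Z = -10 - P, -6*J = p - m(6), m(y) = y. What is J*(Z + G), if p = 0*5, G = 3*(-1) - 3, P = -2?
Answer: -14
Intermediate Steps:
G = -6 (G = -3 - 3 = -6)
p = 0
J = 1 (J = -(0 - 1*6)/6 = -(0 - 6)/6 = -⅙*(-6) = 1)
Z = -8 (Z = -10 - 1*(-2) = -10 + 2 = -8)
J*(Z + G) = 1*(-8 - 6) = 1*(-14) = -14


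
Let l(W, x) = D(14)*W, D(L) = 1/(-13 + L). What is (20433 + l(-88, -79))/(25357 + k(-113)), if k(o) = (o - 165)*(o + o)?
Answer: 4069/17637 ≈ 0.23071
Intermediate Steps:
k(o) = 2*o*(-165 + o) (k(o) = (-165 + o)*(2*o) = 2*o*(-165 + o))
l(W, x) = W (l(W, x) = W/(-13 + 14) = W/1 = 1*W = W)
(20433 + l(-88, -79))/(25357 + k(-113)) = (20433 - 88)/(25357 + 2*(-113)*(-165 - 113)) = 20345/(25357 + 2*(-113)*(-278)) = 20345/(25357 + 62828) = 20345/88185 = 20345*(1/88185) = 4069/17637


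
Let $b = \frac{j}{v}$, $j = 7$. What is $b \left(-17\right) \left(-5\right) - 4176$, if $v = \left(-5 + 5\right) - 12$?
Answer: $- \frac{50707}{12} \approx -4225.6$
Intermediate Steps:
$v = -12$ ($v = 0 - 12 = -12$)
$b = - \frac{7}{12}$ ($b = \frac{7}{-12} = 7 \left(- \frac{1}{12}\right) = - \frac{7}{12} \approx -0.58333$)
$b \left(-17\right) \left(-5\right) - 4176 = \left(- \frac{7}{12}\right) \left(-17\right) \left(-5\right) - 4176 = \frac{119}{12} \left(-5\right) - 4176 = - \frac{595}{12} - 4176 = - \frac{50707}{12}$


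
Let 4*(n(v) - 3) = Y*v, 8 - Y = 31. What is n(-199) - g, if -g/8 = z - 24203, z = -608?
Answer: -789363/4 ≈ -1.9734e+5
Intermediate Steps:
Y = -23 (Y = 8 - 1*31 = 8 - 31 = -23)
n(v) = 3 - 23*v/4 (n(v) = 3 + (-23*v)/4 = 3 - 23*v/4)
g = 198488 (g = -8*(-608 - 24203) = -8*(-24811) = 198488)
n(-199) - g = (3 - 23/4*(-199)) - 1*198488 = (3 + 4577/4) - 198488 = 4589/4 - 198488 = -789363/4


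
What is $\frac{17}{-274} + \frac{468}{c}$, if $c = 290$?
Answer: $\frac{61651}{39730} \approx 1.5518$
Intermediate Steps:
$\frac{17}{-274} + \frac{468}{c} = \frac{17}{-274} + \frac{468}{290} = 17 \left(- \frac{1}{274}\right) + 468 \cdot \frac{1}{290} = - \frac{17}{274} + \frac{234}{145} = \frac{61651}{39730}$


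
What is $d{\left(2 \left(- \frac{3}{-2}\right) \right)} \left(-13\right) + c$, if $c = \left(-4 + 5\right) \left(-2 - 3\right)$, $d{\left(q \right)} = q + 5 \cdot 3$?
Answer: $-239$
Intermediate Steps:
$d{\left(q \right)} = 15 + q$ ($d{\left(q \right)} = q + 15 = 15 + q$)
$c = -5$ ($c = 1 \left(-5\right) = -5$)
$d{\left(2 \left(- \frac{3}{-2}\right) \right)} \left(-13\right) + c = \left(15 + 2 \left(- \frac{3}{-2}\right)\right) \left(-13\right) - 5 = \left(15 + 2 \left(\left(-3\right) \left(- \frac{1}{2}\right)\right)\right) \left(-13\right) - 5 = \left(15 + 2 \cdot \frac{3}{2}\right) \left(-13\right) - 5 = \left(15 + 3\right) \left(-13\right) - 5 = 18 \left(-13\right) - 5 = -234 - 5 = -239$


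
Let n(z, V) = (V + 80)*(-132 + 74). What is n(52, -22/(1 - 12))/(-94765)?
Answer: 4756/94765 ≈ 0.050187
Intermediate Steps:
n(z, V) = -4640 - 58*V (n(z, V) = (80 + V)*(-58) = -4640 - 58*V)
n(52, -22/(1 - 12))/(-94765) = (-4640 - 58*(-22)/(1 - 12))/(-94765) = (-4640 - 58*(-22)/(-11))*(-1/94765) = (-4640 - (-58)*(-22)/11)*(-1/94765) = (-4640 - 58*2)*(-1/94765) = (-4640 - 116)*(-1/94765) = -4756*(-1/94765) = 4756/94765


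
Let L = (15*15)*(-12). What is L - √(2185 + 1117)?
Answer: -2700 - √3302 ≈ -2757.5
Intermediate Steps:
L = -2700 (L = 225*(-12) = -2700)
L - √(2185 + 1117) = -2700 - √(2185 + 1117) = -2700 - √3302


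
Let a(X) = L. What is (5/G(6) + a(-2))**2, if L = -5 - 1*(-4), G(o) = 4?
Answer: 1/16 ≈ 0.062500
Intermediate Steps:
L = -1 (L = -5 + 4 = -1)
a(X) = -1
(5/G(6) + a(-2))**2 = (5/4 - 1)**2 = (1/4)**2 = 1/16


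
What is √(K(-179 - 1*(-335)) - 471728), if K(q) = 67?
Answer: I*√471661 ≈ 686.78*I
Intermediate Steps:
√(K(-179 - 1*(-335)) - 471728) = √(67 - 471728) = √(-471661) = I*√471661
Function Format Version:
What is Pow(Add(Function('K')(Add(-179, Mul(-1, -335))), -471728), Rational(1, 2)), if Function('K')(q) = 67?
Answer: Mul(I, Pow(471661, Rational(1, 2))) ≈ Mul(686.78, I)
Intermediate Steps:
Pow(Add(Function('K')(Add(-179, Mul(-1, -335))), -471728), Rational(1, 2)) = Pow(Add(67, -471728), Rational(1, 2)) = Pow(-471661, Rational(1, 2)) = Mul(I, Pow(471661, Rational(1, 2)))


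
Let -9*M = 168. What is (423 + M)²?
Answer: 1471369/9 ≈ 1.6349e+5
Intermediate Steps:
M = -56/3 (M = -⅑*168 = -56/3 ≈ -18.667)
(423 + M)² = (423 - 56/3)² = (1213/3)² = 1471369/9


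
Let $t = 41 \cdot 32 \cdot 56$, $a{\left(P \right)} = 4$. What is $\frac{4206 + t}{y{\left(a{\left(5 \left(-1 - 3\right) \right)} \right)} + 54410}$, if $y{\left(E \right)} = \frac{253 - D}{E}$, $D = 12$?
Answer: $\frac{310712}{217881} \approx 1.4261$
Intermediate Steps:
$t = 73472$ ($t = 1312 \cdot 56 = 73472$)
$y{\left(E \right)} = \frac{241}{E}$ ($y{\left(E \right)} = \frac{253 - 12}{E} = \frac{241}{E}$)
$\frac{4206 + t}{y{\left(a{\left(5 \left(-1 - 3\right) \right)} \right)} + 54410} = \frac{4206 + 73472}{\frac{241}{4} + 54410} = \frac{77678}{241 \cdot \frac{1}{4} + 54410} = \frac{77678}{\frac{241}{4} + 54410} = \frac{77678}{\frac{217881}{4}} = 77678 \cdot \frac{4}{217881} = \frac{310712}{217881}$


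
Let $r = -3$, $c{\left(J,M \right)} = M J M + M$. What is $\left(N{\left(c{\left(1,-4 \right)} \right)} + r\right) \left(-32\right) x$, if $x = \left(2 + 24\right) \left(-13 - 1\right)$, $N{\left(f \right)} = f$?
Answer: $104832$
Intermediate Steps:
$c{\left(J,M \right)} = M + J M^{2}$ ($c{\left(J,M \right)} = J M M + M = J M^{2} + M = M + J M^{2}$)
$x = -364$ ($x = 26 \left(-14\right) = -364$)
$\left(N{\left(c{\left(1,-4 \right)} \right)} + r\right) \left(-32\right) x = \left(- 4 \left(1 + 1 \left(-4\right)\right) - 3\right) \left(-32\right) \left(-364\right) = \left(- 4 \left(1 - 4\right) - 3\right) \left(-32\right) \left(-364\right) = \left(\left(-4\right) \left(-3\right) - 3\right) \left(-32\right) \left(-364\right) = \left(12 - 3\right) \left(-32\right) \left(-364\right) = 9 \left(-32\right) \left(-364\right) = \left(-288\right) \left(-364\right) = 104832$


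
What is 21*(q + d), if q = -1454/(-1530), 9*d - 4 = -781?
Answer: -457226/255 ≈ -1793.0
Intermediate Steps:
d = -259/3 (d = 4/9 + (⅑)*(-781) = 4/9 - 781/9 = -259/3 ≈ -86.333)
q = 727/765 (q = -1454*(-1/1530) = 727/765 ≈ 0.95033)
21*(q + d) = 21*(727/765 - 259/3) = 21*(-65318/765) = -457226/255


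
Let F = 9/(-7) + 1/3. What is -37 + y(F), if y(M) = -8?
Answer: -45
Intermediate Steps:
F = -20/21 (F = 9*(-⅐) + 1*(⅓) = -9/7 + ⅓ = -20/21 ≈ -0.95238)
-37 + y(F) = -37 - 8 = -45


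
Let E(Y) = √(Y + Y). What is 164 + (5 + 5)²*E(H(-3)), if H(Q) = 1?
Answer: 164 + 100*√2 ≈ 305.42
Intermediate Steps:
E(Y) = √2*√Y (E(Y) = √(2*Y) = √2*√Y)
164 + (5 + 5)²*E(H(-3)) = 164 + (5 + 5)²*(√2*√1) = 164 + 10²*(√2*1) = 164 + 100*√2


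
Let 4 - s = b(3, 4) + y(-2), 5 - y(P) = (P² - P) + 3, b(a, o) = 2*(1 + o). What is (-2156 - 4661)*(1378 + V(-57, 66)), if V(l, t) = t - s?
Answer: -9857382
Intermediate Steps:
b(a, o) = 2 + 2*o
y(P) = 2 + P - P² (y(P) = 5 - ((P² - P) + 3) = 5 - (3 + P² - P) = 5 + (-3 + P - P²) = 2 + P - P²)
s = -2 (s = 4 - ((2 + 2*4) + (2 - 2 - 1*(-2)²)) = 4 - ((2 + 8) + (2 - 2 - 1*4)) = 4 - (10 + (2 - 2 - 4)) = 4 - (10 - 4) = 4 - 1*6 = 4 - 6 = -2)
V(l, t) = 2 + t (V(l, t) = t - 1*(-2) = t + 2 = 2 + t)
(-2156 - 4661)*(1378 + V(-57, 66)) = (-2156 - 4661)*(1378 + (2 + 66)) = -6817*(1378 + 68) = -6817*1446 = -9857382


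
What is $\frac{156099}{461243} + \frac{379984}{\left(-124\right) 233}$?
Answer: $- \frac{42688736951}{3331558189} \approx -12.813$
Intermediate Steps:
$\frac{156099}{461243} + \frac{379984}{\left(-124\right) 233} = 156099 \cdot \frac{1}{461243} + \frac{379984}{-28892} = \frac{156099}{461243} + 379984 \left(- \frac{1}{28892}\right) = \frac{156099}{461243} - \frac{94996}{7223} = - \frac{42688736951}{3331558189}$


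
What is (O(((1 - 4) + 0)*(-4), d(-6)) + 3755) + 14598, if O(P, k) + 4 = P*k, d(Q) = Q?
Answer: 18277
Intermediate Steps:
O(P, k) = -4 + P*k
(O(((1 - 4) + 0)*(-4), d(-6)) + 3755) + 14598 = ((-4 + (((1 - 4) + 0)*(-4))*(-6)) + 3755) + 14598 = ((-4 + ((-3 + 0)*(-4))*(-6)) + 3755) + 14598 = ((-4 - 3*(-4)*(-6)) + 3755) + 14598 = ((-4 + 12*(-6)) + 3755) + 14598 = ((-4 - 72) + 3755) + 14598 = (-76 + 3755) + 14598 = 3679 + 14598 = 18277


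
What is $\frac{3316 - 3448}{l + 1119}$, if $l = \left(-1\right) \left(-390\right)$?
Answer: $- \frac{44}{503} \approx -0.087475$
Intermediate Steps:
$l = 390$
$\frac{3316 - 3448}{l + 1119} = \frac{3316 - 3448}{390 + 1119} = - \frac{132}{1509} = \left(-132\right) \frac{1}{1509} = - \frac{44}{503}$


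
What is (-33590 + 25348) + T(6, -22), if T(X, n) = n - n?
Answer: -8242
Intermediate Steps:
T(X, n) = 0
(-33590 + 25348) + T(6, -22) = (-33590 + 25348) + 0 = -8242 + 0 = -8242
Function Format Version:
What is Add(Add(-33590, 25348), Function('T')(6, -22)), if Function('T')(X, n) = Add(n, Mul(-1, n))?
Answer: -8242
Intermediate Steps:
Function('T')(X, n) = 0
Add(Add(-33590, 25348), Function('T')(6, -22)) = Add(Add(-33590, 25348), 0) = Add(-8242, 0) = -8242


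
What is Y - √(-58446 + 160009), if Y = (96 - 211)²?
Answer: 13225 - √101563 ≈ 12906.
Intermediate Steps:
Y = 13225 (Y = (-115)² = 13225)
Y - √(-58446 + 160009) = 13225 - √(-58446 + 160009) = 13225 - √101563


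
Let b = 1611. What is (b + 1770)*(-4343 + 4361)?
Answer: 60858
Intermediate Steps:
(b + 1770)*(-4343 + 4361) = (1611 + 1770)*(-4343 + 4361) = 3381*18 = 60858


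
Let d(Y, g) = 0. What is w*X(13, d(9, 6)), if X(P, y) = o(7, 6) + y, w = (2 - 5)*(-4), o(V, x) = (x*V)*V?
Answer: 3528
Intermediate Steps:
o(V, x) = x*V² (o(V, x) = (V*x)*V = x*V²)
w = 12 (w = -3*(-4) = 12)
X(P, y) = 294 + y (X(P, y) = 6*7² + y = 6*49 + y = 294 + y)
w*X(13, d(9, 6)) = 12*(294 + 0) = 12*294 = 3528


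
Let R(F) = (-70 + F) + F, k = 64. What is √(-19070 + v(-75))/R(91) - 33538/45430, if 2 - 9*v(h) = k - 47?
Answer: -16769/22715 + I*√171645/336 ≈ -0.73823 + 1.233*I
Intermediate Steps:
R(F) = -70 + 2*F
v(h) = -5/3 (v(h) = 2/9 - (64 - 47)/9 = 2/9 - ⅑*17 = 2/9 - 17/9 = -5/3)
√(-19070 + v(-75))/R(91) - 33538/45430 = √(-19070 - 5/3)/(-70 + 2*91) - 33538/45430 = √(-57215/3)/(-70 + 182) - 33538*1/45430 = (I*√171645/3)/112 - 16769/22715 = (I*√171645/3)*(1/112) - 16769/22715 = I*√171645/336 - 16769/22715 = -16769/22715 + I*√171645/336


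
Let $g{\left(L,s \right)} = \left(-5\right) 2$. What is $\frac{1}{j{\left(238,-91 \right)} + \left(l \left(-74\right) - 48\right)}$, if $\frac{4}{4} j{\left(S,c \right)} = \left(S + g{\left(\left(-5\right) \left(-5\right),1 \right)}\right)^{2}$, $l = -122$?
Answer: $\frac{1}{60964} \approx 1.6403 \cdot 10^{-5}$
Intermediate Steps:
$g{\left(L,s \right)} = -10$
$j{\left(S,c \right)} = \left(-10 + S\right)^{2}$ ($j{\left(S,c \right)} = \left(S - 10\right)^{2} = \left(-10 + S\right)^{2}$)
$\frac{1}{j{\left(238,-91 \right)} + \left(l \left(-74\right) - 48\right)} = \frac{1}{\left(-10 + 238\right)^{2} - -8980} = \frac{1}{228^{2} + \left(9028 - 48\right)} = \frac{1}{51984 + 8980} = \frac{1}{60964}$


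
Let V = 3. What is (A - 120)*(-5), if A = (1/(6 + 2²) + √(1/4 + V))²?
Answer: 5837/10 - √13/2 ≈ 581.90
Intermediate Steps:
A = (⅒ + √13/2)² (A = (1/(6 + 2²) + √(1/4 + 3))² = (1/(6 + 4) + √(¼ + 3))² = (1/10 + √(13/4))² = (⅒ + √13/2)² ≈ 3.6206)
(A - 120)*(-5) = ((163/50 + √13/10) - 120)*(-5) = (-5837/50 + √13/10)*(-5) = 5837/10 - √13/2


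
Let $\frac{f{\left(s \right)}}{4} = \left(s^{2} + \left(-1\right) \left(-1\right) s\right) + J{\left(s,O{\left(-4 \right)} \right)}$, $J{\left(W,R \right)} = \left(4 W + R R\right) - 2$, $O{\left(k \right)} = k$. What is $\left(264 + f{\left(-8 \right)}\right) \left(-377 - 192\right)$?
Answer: $-236704$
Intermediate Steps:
$J{\left(W,R \right)} = -2 + R^{2} + 4 W$ ($J{\left(W,R \right)} = \left(4 W + R^{2}\right) - 2 = \left(R^{2} + 4 W\right) - 2 = -2 + R^{2} + 4 W$)
$f{\left(s \right)} = 56 + 4 s^{2} + 20 s$ ($f{\left(s \right)} = 4 \left(\left(s^{2} + \left(-1\right) \left(-1\right) s\right) + \left(-2 + \left(-4\right)^{2} + 4 s\right)\right) = 4 \left(\left(s^{2} + 1 s\right) + \left(-2 + 16 + 4 s\right)\right) = 4 \left(\left(s^{2} + s\right) + \left(14 + 4 s\right)\right) = 4 \left(\left(s + s^{2}\right) + \left(14 + 4 s\right)\right) = 4 \left(14 + s^{2} + 5 s\right) = 56 + 4 s^{2} + 20 s$)
$\left(264 + f{\left(-8 \right)}\right) \left(-377 - 192\right) = \left(264 + \left(56 + 4 \left(-8\right)^{2} + 20 \left(-8\right)\right)\right) \left(-377 - 192\right) = \left(264 + \left(56 + 4 \cdot 64 - 160\right)\right) \left(-569\right) = \left(264 + \left(56 + 256 - 160\right)\right) \left(-569\right) = \left(264 + 152\right) \left(-569\right) = 416 \left(-569\right) = -236704$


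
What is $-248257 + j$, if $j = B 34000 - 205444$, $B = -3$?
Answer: $-555701$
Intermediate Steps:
$j = -307444$ ($j = \left(-3\right) 34000 - 205444 = -102000 - 205444 = -307444$)
$-248257 + j = -248257 - 307444 = -555701$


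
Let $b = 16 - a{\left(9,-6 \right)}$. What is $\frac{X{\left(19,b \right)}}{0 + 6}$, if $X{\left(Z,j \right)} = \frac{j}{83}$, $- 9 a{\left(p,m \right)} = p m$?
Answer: $\frac{5}{249} \approx 0.02008$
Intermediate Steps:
$a{\left(p,m \right)} = - \frac{m p}{9}$ ($a{\left(p,m \right)} = - \frac{p m}{9} = - \frac{m p}{9}$)
$b = 10$ ($b = 16 - \left(- \frac{1}{9}\right) \left(-6\right) 9 = 16 - 6 = 10$)
$X{\left(Z,j \right)} = \frac{j}{83}$ ($X{\left(Z,j \right)} = j \frac{1}{83} = \frac{j}{83}$)
$\frac{X{\left(19,b \right)}}{0 + 6} = \frac{\frac{1}{83} \cdot 10}{0 + 6} = \frac{10}{83 \cdot 6} = \frac{10}{83} \cdot \frac{1}{6} = \frac{5}{249}$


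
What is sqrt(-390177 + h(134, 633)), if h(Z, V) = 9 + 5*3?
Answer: I*sqrt(390153) ≈ 624.62*I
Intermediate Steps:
h(Z, V) = 24 (h(Z, V) = 9 + 15 = 24)
sqrt(-390177 + h(134, 633)) = sqrt(-390177 + 24) = sqrt(-390153) = I*sqrt(390153)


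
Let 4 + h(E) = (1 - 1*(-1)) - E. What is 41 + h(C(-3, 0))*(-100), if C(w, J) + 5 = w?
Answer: -559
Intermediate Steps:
C(w, J) = -5 + w
h(E) = -2 - E (h(E) = -4 + ((1 - 1*(-1)) - E) = -4 + ((1 + 1) - E) = -4 + (2 - E) = -2 - E)
41 + h(C(-3, 0))*(-100) = 41 + (-2 - (-5 - 3))*(-100) = 41 + (-2 - 1*(-8))*(-100) = 41 + (-2 + 8)*(-100) = 41 + 6*(-100) = 41 - 600 = -559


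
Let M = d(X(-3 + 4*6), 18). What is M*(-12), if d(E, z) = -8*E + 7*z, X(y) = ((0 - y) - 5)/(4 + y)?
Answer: -40296/25 ≈ -1611.8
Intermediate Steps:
X(y) = (-5 - y)/(4 + y) (X(y) = (-y - 5)/(4 + y) = (-5 - y)/(4 + y))
M = 3358/25 (M = -8*(-5 - (-3 + 4*6))/(4 + (-3 + 4*6)) + 7*18 = -8*(-5 - (-3 + 24))/(4 + (-3 + 24)) + 126 = -8*(-5 - 1*21)/(4 + 21) + 126 = -8*(-5 - 21)/25 + 126 = -8*(-26)/25 + 126 = -8*(-26/25) + 126 = 208/25 + 126 = 3358/25 ≈ 134.32)
M*(-12) = (3358/25)*(-12) = -40296/25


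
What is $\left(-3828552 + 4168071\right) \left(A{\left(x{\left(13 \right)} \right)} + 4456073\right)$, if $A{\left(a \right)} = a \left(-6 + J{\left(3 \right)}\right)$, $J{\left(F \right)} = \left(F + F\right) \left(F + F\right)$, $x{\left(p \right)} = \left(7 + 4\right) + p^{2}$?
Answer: $1514754851487$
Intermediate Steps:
$x{\left(p \right)} = 11 + p^{2}$
$J{\left(F \right)} = 4 F^{2}$ ($J{\left(F \right)} = 2 F 2 F = 4 F^{2}$)
$A{\left(a \right)} = 30 a$ ($A{\left(a \right)} = a \left(-6 + 4 \cdot 3^{2}\right) = a \left(-6 + 4 \cdot 9\right) = a \left(-6 + 36\right) = a 30 = 30 a$)
$\left(-3828552 + 4168071\right) \left(A{\left(x{\left(13 \right)} \right)} + 4456073\right) = \left(-3828552 + 4168071\right) \left(30 \left(11 + 13^{2}\right) + 4456073\right) = 339519 \left(30 \left(11 + 169\right) + 4456073\right) = 339519 \left(30 \cdot 180 + 4456073\right) = 339519 \left(5400 + 4456073\right) = 339519 \cdot 4461473 = 1514754851487$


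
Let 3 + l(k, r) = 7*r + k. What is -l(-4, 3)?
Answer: -14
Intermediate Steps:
l(k, r) = -3 + k + 7*r (l(k, r) = -3 + (7*r + k) = -3 + (k + 7*r) = -3 + k + 7*r)
-l(-4, 3) = -(-3 - 4 + 7*3) = -(-3 - 4 + 21) = -1*14 = -14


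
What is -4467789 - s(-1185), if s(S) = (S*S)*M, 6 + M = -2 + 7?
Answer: -3063564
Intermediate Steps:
M = -1 (M = -6 + (-2 + 7) = -6 + 5 = -1)
s(S) = -S**2 (s(S) = (S*S)*(-1) = S**2*(-1) = -S**2)
-4467789 - s(-1185) = -4467789 - (-1)*(-1185)**2 = -4467789 - (-1)*1404225 = -4467789 - 1*(-1404225) = -4467789 + 1404225 = -3063564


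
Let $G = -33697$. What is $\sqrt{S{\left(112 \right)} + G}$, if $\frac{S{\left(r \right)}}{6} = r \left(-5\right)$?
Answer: $i \sqrt{37057} \approx 192.5 i$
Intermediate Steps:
$S{\left(r \right)} = - 30 r$ ($S{\left(r \right)} = 6 r \left(-5\right) = 6 \left(- 5 r\right) = - 30 r$)
$\sqrt{S{\left(112 \right)} + G} = \sqrt{\left(-30\right) 112 - 33697} = \sqrt{-3360 - 33697} = \sqrt{-37057} = i \sqrt{37057}$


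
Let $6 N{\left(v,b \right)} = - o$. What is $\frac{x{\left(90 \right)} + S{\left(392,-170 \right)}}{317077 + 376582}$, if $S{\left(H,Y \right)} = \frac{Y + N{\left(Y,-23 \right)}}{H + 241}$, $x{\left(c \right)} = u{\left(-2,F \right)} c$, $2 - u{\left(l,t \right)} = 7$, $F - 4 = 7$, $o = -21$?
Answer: $- \frac{190011}{292724098} \approx -0.00064911$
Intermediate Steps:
$N{\left(v,b \right)} = \frac{7}{2}$ ($N{\left(v,b \right)} = \frac{\left(-1\right) \left(-21\right)}{6} = \frac{1}{6} \cdot 21 = \frac{7}{2}$)
$F = 11$ ($F = 4 + 7 = 11$)
$u{\left(l,t \right)} = -5$ ($u{\left(l,t \right)} = 2 - 7 = -5$)
$x{\left(c \right)} = - 5 c$
$S{\left(H,Y \right)} = \frac{\frac{7}{2} + Y}{241 + H}$ ($S{\left(H,Y \right)} = \frac{Y + \frac{7}{2}}{H + 241} = \frac{\frac{7}{2} + Y}{241 + H}$)
$\frac{x{\left(90 \right)} + S{\left(392,-170 \right)}}{317077 + 376582} = \frac{\left(-5\right) 90 + \frac{\frac{7}{2} - 170}{241 + 392}}{317077 + 376582} = \frac{-450 + \frac{1}{633} \left(- \frac{333}{2}\right)}{693659} = \left(-450 + \frac{1}{633} \left(- \frac{333}{2}\right)\right) \frac{1}{693659} = \left(-450 - \frac{111}{422}\right) \frac{1}{693659} = \left(- \frac{190011}{422}\right) \frac{1}{693659} = - \frac{190011}{292724098}$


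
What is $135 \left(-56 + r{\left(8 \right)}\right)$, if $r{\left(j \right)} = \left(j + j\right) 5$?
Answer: $3240$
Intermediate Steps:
$r{\left(j \right)} = 10 j$ ($r{\left(j \right)} = 2 j 5 = 10 j$)
$135 \left(-56 + r{\left(8 \right)}\right) = 135 \left(-56 + 10 \cdot 8\right) = 135 \left(-56 + 80\right) = 135 \cdot 24 = 3240$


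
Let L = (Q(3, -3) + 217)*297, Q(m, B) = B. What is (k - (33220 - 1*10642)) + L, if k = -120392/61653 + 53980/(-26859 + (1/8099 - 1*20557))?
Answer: 970174196290448224/23676119648499 ≈ 40977.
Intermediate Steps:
L = 63558 (L = (-3 + 217)*297 = 214*297 = 63558)
k = -73186905040796/23676119648499 (k = -120392*1/61653 + 53980/(-26859 + (1/8099 - 20557)) = -120392/61653 + 53980/(-26859 - 166491142/8099) = -120392/61653 + 53980/(-384022183/8099) = -120392/61653 + 53980*(-8099/384022183) = -120392/61653 - 437184020/384022183 = -73186905040796/23676119648499 ≈ -3.0912)
(k - (33220 - 1*10642)) + L = (-73186905040796/23676119648499 - (33220 - 1*10642)) + 63558 = (-73186905040796/23676119648499 - (33220 - 10642)) + 63558 = (-73186905040796/23676119648499 - 1*22578) + 63558 = (-73186905040796/23676119648499 - 22578) + 63558 = -534632616328851218/23676119648499 + 63558 = 970174196290448224/23676119648499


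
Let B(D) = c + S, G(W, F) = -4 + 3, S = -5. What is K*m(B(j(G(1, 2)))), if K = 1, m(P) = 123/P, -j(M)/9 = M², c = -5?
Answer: -123/10 ≈ -12.300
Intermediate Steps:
G(W, F) = -1
j(M) = -9*M²
B(D) = -10 (B(D) = -5 - 5 = -10)
K*m(B(j(G(1, 2)))) = 1*(123/(-10)) = 1*(123*(-⅒)) = 1*(-123/10) = -123/10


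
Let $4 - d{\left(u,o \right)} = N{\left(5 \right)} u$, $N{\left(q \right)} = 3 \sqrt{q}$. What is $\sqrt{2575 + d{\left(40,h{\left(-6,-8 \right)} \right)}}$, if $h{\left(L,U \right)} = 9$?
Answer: $\sqrt{2579 - 120 \sqrt{5}} \approx 48.069$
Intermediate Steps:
$d{\left(u,o \right)} = 4 - 3 u \sqrt{5}$ ($d{\left(u,o \right)} = 4 - 3 \sqrt{5} u = 4 - 3 u \sqrt{5}$)
$\sqrt{2575 + d{\left(40,h{\left(-6,-8 \right)} \right)}} = \sqrt{2575 + \left(4 - 120 \sqrt{5}\right)} = \sqrt{2579 - 120 \sqrt{5}}$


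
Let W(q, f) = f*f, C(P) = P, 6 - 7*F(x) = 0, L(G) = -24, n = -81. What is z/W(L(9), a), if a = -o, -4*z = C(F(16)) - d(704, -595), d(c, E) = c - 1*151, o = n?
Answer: 3865/183708 ≈ 0.021039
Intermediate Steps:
F(x) = 6/7 (F(x) = 6/7 - ⅐*0 = 6/7 + 0 = 6/7)
o = -81
d(c, E) = -151 + c (d(c, E) = c - 151 = -151 + c)
z = 3865/28 (z = -(6/7 - (-151 + 704))/4 = -(6/7 - 1*553)/4 = -(6/7 - 553)/4 = -¼*(-3865/7) = 3865/28 ≈ 138.04)
a = 81 (a = -1*(-81) = 81)
W(q, f) = f²
z/W(L(9), a) = 3865/(28*(81²)) = (3865/28)/6561 = (3865/28)*(1/6561) = 3865/183708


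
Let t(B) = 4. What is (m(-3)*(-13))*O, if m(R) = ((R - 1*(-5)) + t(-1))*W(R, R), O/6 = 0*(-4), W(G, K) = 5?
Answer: 0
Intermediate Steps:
O = 0 (O = 6*(0*(-4)) = 6*0 = 0)
m(R) = 45 + 5*R (m(R) = ((R - 1*(-5)) + 4)*5 = ((R + 5) + 4)*5 = ((5 + R) + 4)*5 = (9 + R)*5 = 45 + 5*R)
(m(-3)*(-13))*O = ((45 + 5*(-3))*(-13))*0 = ((45 - 15)*(-13))*0 = (30*(-13))*0 = -390*0 = 0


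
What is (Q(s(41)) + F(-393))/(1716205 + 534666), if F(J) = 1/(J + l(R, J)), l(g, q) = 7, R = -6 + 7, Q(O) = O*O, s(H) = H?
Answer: 92695/124119458 ≈ 0.00074682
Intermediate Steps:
Q(O) = O**2
R = 1
F(J) = 1/(7 + J) (F(J) = 1/(J + 7) = 1/(7 + J))
(Q(s(41)) + F(-393))/(1716205 + 534666) = (41**2 + 1/(7 - 393))/(1716205 + 534666) = (1681 + 1/(-386))/2250871 = (1681 - 1/386)*(1/2250871) = (648865/386)*(1/2250871) = 92695/124119458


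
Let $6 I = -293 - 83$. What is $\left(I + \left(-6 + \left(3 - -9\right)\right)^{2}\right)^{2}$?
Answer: $\frac{6400}{9} \approx 711.11$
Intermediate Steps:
$I = - \frac{188}{3}$ ($I = \frac{-293 - 83}{6} = \frac{1}{6} \left(-376\right) = - \frac{188}{3} \approx -62.667$)
$\left(I + \left(-6 + \left(3 - -9\right)\right)^{2}\right)^{2} = \left(- \frac{188}{3} + \left(-6 + \left(3 - -9\right)\right)^{2}\right)^{2} = \left(- \frac{188}{3} + \left(-6 + \left(3 + 9\right)\right)^{2}\right)^{2} = \left(- \frac{188}{3} + \left(-6 + 12\right)^{2}\right)^{2} = \left(- \frac{188}{3} + 6^{2}\right)^{2} = \left(- \frac{188}{3} + 36\right)^{2} = \left(- \frac{80}{3}\right)^{2} = \frac{6400}{9}$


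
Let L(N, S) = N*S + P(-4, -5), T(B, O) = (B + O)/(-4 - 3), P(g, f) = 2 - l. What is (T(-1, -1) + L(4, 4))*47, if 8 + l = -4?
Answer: 9964/7 ≈ 1423.4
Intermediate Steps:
l = -12 (l = -8 - 4 = -12)
P(g, f) = 14 (P(g, f) = 2 - 1*(-12) = 2 + 12 = 14)
T(B, O) = -B/7 - O/7 (T(B, O) = (B + O)/(-7) = (B + O)*(-1/7) = -B/7 - O/7)
L(N, S) = 14 + N*S (L(N, S) = N*S + 14 = 14 + N*S)
(T(-1, -1) + L(4, 4))*47 = ((-1/7*(-1) - 1/7*(-1)) + (14 + 4*4))*47 = ((1/7 + 1/7) + (14 + 16))*47 = (2/7 + 30)*47 = (212/7)*47 = 9964/7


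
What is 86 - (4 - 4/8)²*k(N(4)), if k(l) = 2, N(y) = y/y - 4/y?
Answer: 123/2 ≈ 61.500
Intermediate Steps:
N(y) = 1 - 4/y
86 - (4 - 4/8)²*k(N(4)) = 86 - (4 - 4/8)²*2 = 86 - (4 - 4*⅛)²*2 = 86 - (4 - ½)²*2 = 86 - (7/2)²*2 = 86 - 49*2/4 = 86 - 1*49/2 = 86 - 49/2 = 123/2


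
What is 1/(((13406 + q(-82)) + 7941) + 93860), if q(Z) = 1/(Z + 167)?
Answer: 85/9792596 ≈ 8.6800e-6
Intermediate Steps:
q(Z) = 1/(167 + Z)
1/(((13406 + q(-82)) + 7941) + 93860) = 1/(((13406 + 1/(167 - 82)) + 7941) + 93860) = 1/(((13406 + 1/85) + 7941) + 93860) = 1/((1139511/85 + 7941) + 93860) = 1/(1814496/85 + 93860) = 1/(9792596/85) = 85/9792596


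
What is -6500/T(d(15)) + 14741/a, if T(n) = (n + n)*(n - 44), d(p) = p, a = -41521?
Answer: 25706183/3612327 ≈ 7.1162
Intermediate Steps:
T(n) = 2*n*(-44 + n) (T(n) = (2*n)*(-44 + n) = 2*n*(-44 + n))
-6500/T(d(15)) + 14741/a = -6500*1/(30*(-44 + 15)) + 14741/(-41521) = -6500/(2*15*(-29)) + 14741*(-1/41521) = -6500/(-870) - 14741/41521 = -6500*(-1/870) - 14741/41521 = 650/87 - 14741/41521 = 25706183/3612327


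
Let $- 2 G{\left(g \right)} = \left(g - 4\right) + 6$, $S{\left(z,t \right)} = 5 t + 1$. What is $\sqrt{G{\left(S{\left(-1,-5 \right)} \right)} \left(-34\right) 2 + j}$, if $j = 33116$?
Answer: $68 \sqrt{7} \approx 179.91$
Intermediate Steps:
$S{\left(z,t \right)} = 1 + 5 t$
$G{\left(g \right)} = -1 - \frac{g}{2}$ ($G{\left(g \right)} = - \frac{\left(g - 4\right) + 6}{2} = - \frac{\left(-4 + g\right) + 6}{2} = - \frac{2 + g}{2} = -1 - \frac{g}{2}$)
$\sqrt{G{\left(S{\left(-1,-5 \right)} \right)} \left(-34\right) 2 + j} = \sqrt{\left(-1 - \frac{1 + 5 \left(-5\right)}{2}\right) \left(-34\right) 2 + 33116} = \sqrt{\left(-1 - \frac{1 - 25}{2}\right) \left(-34\right) 2 + 33116} = \sqrt{\left(-1 - -12\right) \left(-34\right) 2 + 33116} = \sqrt{\left(-1 + 12\right) \left(-34\right) 2 + 33116} = \sqrt{11 \left(-34\right) 2 + 33116} = \sqrt{\left(-374\right) 2 + 33116} = \sqrt{-748 + 33116} = \sqrt{32368} = 68 \sqrt{7}$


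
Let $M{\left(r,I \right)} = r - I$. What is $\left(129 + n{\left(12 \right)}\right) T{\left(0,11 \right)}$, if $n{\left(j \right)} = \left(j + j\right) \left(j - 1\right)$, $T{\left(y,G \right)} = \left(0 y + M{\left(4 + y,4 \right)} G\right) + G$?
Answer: $4323$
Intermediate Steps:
$T{\left(y,G \right)} = G + G y$ ($T{\left(y,G \right)} = \left(0 y + \left(\left(4 + y\right) - 4\right) G\right) + G = \left(0 + \left(\left(4 + y\right) - 4\right) G\right) + G = \left(0 + y G\right) + G = \left(0 + G y\right) + G = G y + G = G + G y$)
$n{\left(j \right)} = 2 j \left(-1 + j\right)$
$\left(129 + n{\left(12 \right)}\right) T{\left(0,11 \right)} = \left(129 + 2 \cdot 12 \left(-1 + 12\right)\right) 11 \left(1 + 0\right) = \left(129 + 2 \cdot 12 \cdot 11\right) 11 \cdot 1 = \left(129 + 264\right) 11 = 393 \cdot 11 = 4323$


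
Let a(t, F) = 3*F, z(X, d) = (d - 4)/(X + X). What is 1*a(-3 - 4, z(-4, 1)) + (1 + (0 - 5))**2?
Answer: 137/8 ≈ 17.125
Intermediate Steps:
z(X, d) = (-4 + d)/(2*X) (z(X, d) = (-4 + d)/((2*X)) = (-4 + d)*(1/(2*X)) = (-4 + d)/(2*X))
1*a(-3 - 4, z(-4, 1)) + (1 + (0 - 5))**2 = 1*(3*((1/2)*(-4 + 1)/(-4))) + (1 + (0 - 5))**2 = 1*(3*((1/2)*(-1/4)*(-3))) + (1 - 5)**2 = 1*(3*(3/8)) + (-4)**2 = 1*(9/8) + 16 = 9/8 + 16 = 137/8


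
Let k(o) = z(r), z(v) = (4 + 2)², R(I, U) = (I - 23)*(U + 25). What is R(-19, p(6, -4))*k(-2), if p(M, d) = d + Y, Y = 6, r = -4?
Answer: -40824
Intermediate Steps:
p(M, d) = 6 + d (p(M, d) = d + 6 = 6 + d)
R(I, U) = (-23 + I)*(25 + U)
z(v) = 36 (z(v) = 6² = 36)
k(o) = 36
R(-19, p(6, -4))*k(-2) = (-575 - 23*(6 - 4) + 25*(-19) - 19*(6 - 4))*36 = (-575 - 23*2 - 475 - 19*2)*36 = (-575 - 46 - 475 - 38)*36 = -1134*36 = -40824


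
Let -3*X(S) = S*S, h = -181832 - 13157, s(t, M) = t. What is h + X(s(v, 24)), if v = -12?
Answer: -195037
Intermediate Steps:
h = -194989
X(S) = -S²/3 (X(S) = -S*S/3 = -S²/3)
h + X(s(v, 24)) = -194989 - ⅓*(-12)² = -194989 - ⅓*144 = -194989 - 48 = -195037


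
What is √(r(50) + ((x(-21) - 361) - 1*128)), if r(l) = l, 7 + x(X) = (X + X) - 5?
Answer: I*√493 ≈ 22.204*I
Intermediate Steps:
x(X) = -12 + 2*X (x(X) = -7 + ((X + X) - 5) = -7 + (2*X - 5) = -7 + (-5 + 2*X) = -12 + 2*X)
√(r(50) + ((x(-21) - 361) - 1*128)) = √(50 + (((-12 + 2*(-21)) - 361) - 1*128)) = √(50 + (((-12 - 42) - 361) - 128)) = √(50 + ((-54 - 361) - 128)) = √(50 + (-415 - 128)) = √(50 - 543) = √(-493) = I*√493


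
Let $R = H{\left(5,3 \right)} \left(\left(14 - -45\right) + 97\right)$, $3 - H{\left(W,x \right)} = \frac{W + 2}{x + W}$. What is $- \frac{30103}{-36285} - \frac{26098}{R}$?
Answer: $- \frac{624657857}{8018985} \approx -77.897$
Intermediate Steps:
$H{\left(W,x \right)} = 3 - \frac{2 + W}{W + x}$ ($H{\left(W,x \right)} = 3 - \frac{W + 2}{x + W} = 3 - \frac{2 + W}{W + x}$)
$R = \frac{663}{2}$ ($R = \frac{-2 + 2 \cdot 5 + 3 \cdot 3}{5 + 3} \left(\left(14 - -45\right) + 97\right) = \frac{-2 + 10 + 9}{8} \left(\left(14 + 45\right) + 97\right) = \frac{1}{8} \cdot 17 \left(59 + 97\right) = \frac{17}{8} \cdot 156 = \frac{663}{2} \approx 331.5$)
$- \frac{30103}{-36285} - \frac{26098}{R} = - \frac{30103}{-36285} - \frac{26098}{\frac{663}{2}} = \left(-30103\right) \left(- \frac{1}{36285}\right) - \frac{52196}{663} = \frac{30103}{36285} - \frac{52196}{663} = - \frac{624657857}{8018985}$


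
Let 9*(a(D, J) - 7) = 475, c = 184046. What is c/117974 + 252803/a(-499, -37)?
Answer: 134258323423/31735006 ≈ 4230.6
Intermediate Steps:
a(D, J) = 538/9 (a(D, J) = 7 + (⅑)*475 = 7 + 475/9 = 538/9)
c/117974 + 252803/a(-499, -37) = 184046/117974 + 252803/(538/9) = 184046*(1/117974) + 252803*(9/538) = 92023/58987 + 2275227/538 = 134258323423/31735006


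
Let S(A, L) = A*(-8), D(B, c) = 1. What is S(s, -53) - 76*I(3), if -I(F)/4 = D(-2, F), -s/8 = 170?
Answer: 11184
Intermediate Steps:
s = -1360 (s = -8*170 = -1360)
I(F) = -4 (I(F) = -4*1 = -4)
S(A, L) = -8*A
S(s, -53) - 76*I(3) = -8*(-1360) - 76*(-4) = 10880 + 304 = 11184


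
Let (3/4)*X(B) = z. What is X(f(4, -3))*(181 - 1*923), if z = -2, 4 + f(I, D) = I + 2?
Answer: 5936/3 ≈ 1978.7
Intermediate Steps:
f(I, D) = -2 + I (f(I, D) = -4 + (I + 2) = -4 + (2 + I) = -2 + I)
X(B) = -8/3 (X(B) = (4/3)*(-2) = -8/3)
X(f(4, -3))*(181 - 1*923) = -8*(181 - 1*923)/3 = -8*(181 - 923)/3 = -8/3*(-742) = 5936/3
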